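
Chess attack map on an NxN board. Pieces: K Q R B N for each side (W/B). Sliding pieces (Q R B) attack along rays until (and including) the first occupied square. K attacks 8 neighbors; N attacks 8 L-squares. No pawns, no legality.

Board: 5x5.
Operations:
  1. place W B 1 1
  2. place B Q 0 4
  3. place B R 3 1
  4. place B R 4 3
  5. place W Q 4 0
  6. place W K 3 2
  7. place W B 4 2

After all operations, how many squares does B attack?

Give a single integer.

Answer: 19

Derivation:
Op 1: place WB@(1,1)
Op 2: place BQ@(0,4)
Op 3: place BR@(3,1)
Op 4: place BR@(4,3)
Op 5: place WQ@(4,0)
Op 6: place WK@(3,2)
Op 7: place WB@(4,2)
Per-piece attacks for B:
  BQ@(0,4): attacks (0,3) (0,2) (0,1) (0,0) (1,4) (2,4) (3,4) (4,4) (1,3) (2,2) (3,1) [ray(1,-1) blocked at (3,1)]
  BR@(3,1): attacks (3,2) (3,0) (4,1) (2,1) (1,1) [ray(0,1) blocked at (3,2); ray(-1,0) blocked at (1,1)]
  BR@(4,3): attacks (4,4) (4,2) (3,3) (2,3) (1,3) (0,3) [ray(0,-1) blocked at (4,2)]
Union (19 distinct): (0,0) (0,1) (0,2) (0,3) (1,1) (1,3) (1,4) (2,1) (2,2) (2,3) (2,4) (3,0) (3,1) (3,2) (3,3) (3,4) (4,1) (4,2) (4,4)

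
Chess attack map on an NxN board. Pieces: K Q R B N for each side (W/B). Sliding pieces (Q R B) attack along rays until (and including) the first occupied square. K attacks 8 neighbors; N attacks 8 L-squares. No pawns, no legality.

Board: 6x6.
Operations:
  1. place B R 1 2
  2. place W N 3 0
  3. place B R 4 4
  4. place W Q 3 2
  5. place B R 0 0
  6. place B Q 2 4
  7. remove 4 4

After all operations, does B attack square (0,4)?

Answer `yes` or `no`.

Answer: yes

Derivation:
Op 1: place BR@(1,2)
Op 2: place WN@(3,0)
Op 3: place BR@(4,4)
Op 4: place WQ@(3,2)
Op 5: place BR@(0,0)
Op 6: place BQ@(2,4)
Op 7: remove (4,4)
Per-piece attacks for B:
  BR@(0,0): attacks (0,1) (0,2) (0,3) (0,4) (0,5) (1,0) (2,0) (3,0) [ray(1,0) blocked at (3,0)]
  BR@(1,2): attacks (1,3) (1,4) (1,5) (1,1) (1,0) (2,2) (3,2) (0,2) [ray(1,0) blocked at (3,2)]
  BQ@(2,4): attacks (2,5) (2,3) (2,2) (2,1) (2,0) (3,4) (4,4) (5,4) (1,4) (0,4) (3,5) (3,3) (4,2) (5,1) (1,5) (1,3) (0,2)
B attacks (0,4): yes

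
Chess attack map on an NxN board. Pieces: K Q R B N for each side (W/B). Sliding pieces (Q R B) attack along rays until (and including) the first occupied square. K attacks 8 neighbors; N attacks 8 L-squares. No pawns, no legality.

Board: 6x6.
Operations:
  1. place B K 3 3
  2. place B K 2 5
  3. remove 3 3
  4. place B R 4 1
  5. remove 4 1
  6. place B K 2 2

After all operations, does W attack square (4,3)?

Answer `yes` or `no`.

Op 1: place BK@(3,3)
Op 2: place BK@(2,5)
Op 3: remove (3,3)
Op 4: place BR@(4,1)
Op 5: remove (4,1)
Op 6: place BK@(2,2)
Per-piece attacks for W:
W attacks (4,3): no

Answer: no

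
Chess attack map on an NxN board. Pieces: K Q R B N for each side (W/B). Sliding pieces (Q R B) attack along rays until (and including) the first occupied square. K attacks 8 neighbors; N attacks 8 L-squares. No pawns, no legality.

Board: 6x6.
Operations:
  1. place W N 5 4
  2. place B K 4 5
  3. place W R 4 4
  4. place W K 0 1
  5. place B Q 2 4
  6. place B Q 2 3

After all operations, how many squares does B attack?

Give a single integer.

Op 1: place WN@(5,4)
Op 2: place BK@(4,5)
Op 3: place WR@(4,4)
Op 4: place WK@(0,1)
Op 5: place BQ@(2,4)
Op 6: place BQ@(2,3)
Per-piece attacks for B:
  BQ@(2,3): attacks (2,4) (2,2) (2,1) (2,0) (3,3) (4,3) (5,3) (1,3) (0,3) (3,4) (4,5) (3,2) (4,1) (5,0) (1,4) (0,5) (1,2) (0,1) [ray(0,1) blocked at (2,4); ray(1,1) blocked at (4,5); ray(-1,-1) blocked at (0,1)]
  BQ@(2,4): attacks (2,5) (2,3) (3,4) (4,4) (1,4) (0,4) (3,5) (3,3) (4,2) (5,1) (1,5) (1,3) (0,2) [ray(0,-1) blocked at (2,3); ray(1,0) blocked at (4,4)]
  BK@(4,5): attacks (4,4) (5,5) (3,5) (5,4) (3,4)
Union (29 distinct): (0,1) (0,2) (0,3) (0,4) (0,5) (1,2) (1,3) (1,4) (1,5) (2,0) (2,1) (2,2) (2,3) (2,4) (2,5) (3,2) (3,3) (3,4) (3,5) (4,1) (4,2) (4,3) (4,4) (4,5) (5,0) (5,1) (5,3) (5,4) (5,5)

Answer: 29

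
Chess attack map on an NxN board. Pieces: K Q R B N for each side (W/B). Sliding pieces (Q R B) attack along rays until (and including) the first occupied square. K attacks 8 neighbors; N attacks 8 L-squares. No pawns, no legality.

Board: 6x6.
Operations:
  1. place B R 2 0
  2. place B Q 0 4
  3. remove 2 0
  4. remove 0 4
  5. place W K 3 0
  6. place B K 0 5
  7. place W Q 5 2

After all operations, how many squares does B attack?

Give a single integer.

Op 1: place BR@(2,0)
Op 2: place BQ@(0,4)
Op 3: remove (2,0)
Op 4: remove (0,4)
Op 5: place WK@(3,0)
Op 6: place BK@(0,5)
Op 7: place WQ@(5,2)
Per-piece attacks for B:
  BK@(0,5): attacks (0,4) (1,5) (1,4)
Union (3 distinct): (0,4) (1,4) (1,5)

Answer: 3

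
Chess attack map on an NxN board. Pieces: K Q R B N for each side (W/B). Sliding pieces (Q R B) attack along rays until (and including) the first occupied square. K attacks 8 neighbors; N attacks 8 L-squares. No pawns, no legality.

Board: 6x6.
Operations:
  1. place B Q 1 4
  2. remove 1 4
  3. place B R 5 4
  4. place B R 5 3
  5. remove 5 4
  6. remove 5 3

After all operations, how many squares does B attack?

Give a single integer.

Op 1: place BQ@(1,4)
Op 2: remove (1,4)
Op 3: place BR@(5,4)
Op 4: place BR@(5,3)
Op 5: remove (5,4)
Op 6: remove (5,3)
Per-piece attacks for B:
Union (0 distinct): (none)

Answer: 0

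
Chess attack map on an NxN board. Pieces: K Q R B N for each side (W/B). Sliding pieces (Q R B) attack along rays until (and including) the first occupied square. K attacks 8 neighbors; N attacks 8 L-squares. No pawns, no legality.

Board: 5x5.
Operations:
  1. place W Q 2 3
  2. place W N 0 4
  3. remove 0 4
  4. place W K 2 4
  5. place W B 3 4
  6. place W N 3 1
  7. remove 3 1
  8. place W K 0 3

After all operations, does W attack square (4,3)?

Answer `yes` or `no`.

Op 1: place WQ@(2,3)
Op 2: place WN@(0,4)
Op 3: remove (0,4)
Op 4: place WK@(2,4)
Op 5: place WB@(3,4)
Op 6: place WN@(3,1)
Op 7: remove (3,1)
Op 8: place WK@(0,3)
Per-piece attacks for W:
  WK@(0,3): attacks (0,4) (0,2) (1,3) (1,4) (1,2)
  WQ@(2,3): attacks (2,4) (2,2) (2,1) (2,0) (3,3) (4,3) (1,3) (0,3) (3,4) (3,2) (4,1) (1,4) (1,2) (0,1) [ray(0,1) blocked at (2,4); ray(-1,0) blocked at (0,3); ray(1,1) blocked at (3,4)]
  WK@(2,4): attacks (2,3) (3,4) (1,4) (3,3) (1,3)
  WB@(3,4): attacks (4,3) (2,3) [ray(-1,-1) blocked at (2,3)]
W attacks (4,3): yes

Answer: yes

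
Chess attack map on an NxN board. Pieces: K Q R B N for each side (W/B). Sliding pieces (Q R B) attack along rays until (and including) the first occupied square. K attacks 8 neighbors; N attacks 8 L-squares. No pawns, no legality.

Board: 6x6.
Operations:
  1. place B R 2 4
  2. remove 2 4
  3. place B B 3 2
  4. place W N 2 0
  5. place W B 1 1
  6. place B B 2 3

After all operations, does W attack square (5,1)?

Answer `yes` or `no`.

Op 1: place BR@(2,4)
Op 2: remove (2,4)
Op 3: place BB@(3,2)
Op 4: place WN@(2,0)
Op 5: place WB@(1,1)
Op 6: place BB@(2,3)
Per-piece attacks for W:
  WB@(1,1): attacks (2,2) (3,3) (4,4) (5,5) (2,0) (0,2) (0,0) [ray(1,-1) blocked at (2,0)]
  WN@(2,0): attacks (3,2) (4,1) (1,2) (0,1)
W attacks (5,1): no

Answer: no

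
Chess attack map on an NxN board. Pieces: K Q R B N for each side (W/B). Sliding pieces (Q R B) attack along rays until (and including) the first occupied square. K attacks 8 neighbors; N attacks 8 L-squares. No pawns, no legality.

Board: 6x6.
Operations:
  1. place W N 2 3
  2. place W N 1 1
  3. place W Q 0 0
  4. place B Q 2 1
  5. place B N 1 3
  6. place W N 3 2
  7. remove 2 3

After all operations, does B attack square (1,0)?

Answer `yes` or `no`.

Answer: yes

Derivation:
Op 1: place WN@(2,3)
Op 2: place WN@(1,1)
Op 3: place WQ@(0,0)
Op 4: place BQ@(2,1)
Op 5: place BN@(1,3)
Op 6: place WN@(3,2)
Op 7: remove (2,3)
Per-piece attacks for B:
  BN@(1,3): attacks (2,5) (3,4) (0,5) (2,1) (3,2) (0,1)
  BQ@(2,1): attacks (2,2) (2,3) (2,4) (2,5) (2,0) (3,1) (4,1) (5,1) (1,1) (3,2) (3,0) (1,2) (0,3) (1,0) [ray(-1,0) blocked at (1,1); ray(1,1) blocked at (3,2)]
B attacks (1,0): yes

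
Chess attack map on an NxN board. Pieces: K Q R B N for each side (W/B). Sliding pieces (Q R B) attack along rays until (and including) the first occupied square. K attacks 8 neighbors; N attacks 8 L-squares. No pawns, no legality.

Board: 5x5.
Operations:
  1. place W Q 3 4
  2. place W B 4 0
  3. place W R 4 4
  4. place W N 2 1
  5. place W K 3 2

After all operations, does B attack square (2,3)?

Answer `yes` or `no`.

Answer: no

Derivation:
Op 1: place WQ@(3,4)
Op 2: place WB@(4,0)
Op 3: place WR@(4,4)
Op 4: place WN@(2,1)
Op 5: place WK@(3,2)
Per-piece attacks for B:
B attacks (2,3): no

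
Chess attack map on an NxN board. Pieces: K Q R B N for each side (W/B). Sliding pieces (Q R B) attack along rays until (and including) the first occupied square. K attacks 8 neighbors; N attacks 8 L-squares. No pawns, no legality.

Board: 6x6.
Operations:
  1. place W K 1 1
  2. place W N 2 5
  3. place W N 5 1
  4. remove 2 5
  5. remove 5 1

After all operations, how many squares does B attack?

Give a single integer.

Op 1: place WK@(1,1)
Op 2: place WN@(2,5)
Op 3: place WN@(5,1)
Op 4: remove (2,5)
Op 5: remove (5,1)
Per-piece attacks for B:
Union (0 distinct): (none)

Answer: 0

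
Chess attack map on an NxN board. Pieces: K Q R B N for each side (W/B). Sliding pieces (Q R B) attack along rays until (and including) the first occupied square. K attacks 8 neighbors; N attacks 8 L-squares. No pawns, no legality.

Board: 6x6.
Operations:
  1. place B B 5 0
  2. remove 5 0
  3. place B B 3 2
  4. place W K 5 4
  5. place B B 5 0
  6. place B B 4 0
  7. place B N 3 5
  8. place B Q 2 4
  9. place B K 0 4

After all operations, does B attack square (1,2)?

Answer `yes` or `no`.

Op 1: place BB@(5,0)
Op 2: remove (5,0)
Op 3: place BB@(3,2)
Op 4: place WK@(5,4)
Op 5: place BB@(5,0)
Op 6: place BB@(4,0)
Op 7: place BN@(3,5)
Op 8: place BQ@(2,4)
Op 9: place BK@(0,4)
Per-piece attacks for B:
  BK@(0,4): attacks (0,5) (0,3) (1,4) (1,5) (1,3)
  BQ@(2,4): attacks (2,5) (2,3) (2,2) (2,1) (2,0) (3,4) (4,4) (5,4) (1,4) (0,4) (3,5) (3,3) (4,2) (5,1) (1,5) (1,3) (0,2) [ray(1,0) blocked at (5,4); ray(-1,0) blocked at (0,4); ray(1,1) blocked at (3,5)]
  BB@(3,2): attacks (4,3) (5,4) (4,1) (5,0) (2,3) (1,4) (0,5) (2,1) (1,0) [ray(1,1) blocked at (5,4); ray(1,-1) blocked at (5,0)]
  BN@(3,5): attacks (4,3) (5,4) (2,3) (1,4)
  BB@(4,0): attacks (5,1) (3,1) (2,2) (1,3) (0,4) [ray(-1,1) blocked at (0,4)]
  BB@(5,0): attacks (4,1) (3,2) [ray(-1,1) blocked at (3,2)]
B attacks (1,2): no

Answer: no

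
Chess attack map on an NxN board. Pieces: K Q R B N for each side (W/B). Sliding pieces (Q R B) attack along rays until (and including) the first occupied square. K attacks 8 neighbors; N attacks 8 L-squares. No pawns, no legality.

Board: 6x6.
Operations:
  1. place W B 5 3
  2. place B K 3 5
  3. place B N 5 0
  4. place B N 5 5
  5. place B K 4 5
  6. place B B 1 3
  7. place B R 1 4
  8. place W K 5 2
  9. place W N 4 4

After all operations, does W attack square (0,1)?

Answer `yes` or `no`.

Answer: no

Derivation:
Op 1: place WB@(5,3)
Op 2: place BK@(3,5)
Op 3: place BN@(5,0)
Op 4: place BN@(5,5)
Op 5: place BK@(4,5)
Op 6: place BB@(1,3)
Op 7: place BR@(1,4)
Op 8: place WK@(5,2)
Op 9: place WN@(4,4)
Per-piece attacks for W:
  WN@(4,4): attacks (2,5) (5,2) (3,2) (2,3)
  WK@(5,2): attacks (5,3) (5,1) (4,2) (4,3) (4,1)
  WB@(5,3): attacks (4,4) (4,2) (3,1) (2,0) [ray(-1,1) blocked at (4,4)]
W attacks (0,1): no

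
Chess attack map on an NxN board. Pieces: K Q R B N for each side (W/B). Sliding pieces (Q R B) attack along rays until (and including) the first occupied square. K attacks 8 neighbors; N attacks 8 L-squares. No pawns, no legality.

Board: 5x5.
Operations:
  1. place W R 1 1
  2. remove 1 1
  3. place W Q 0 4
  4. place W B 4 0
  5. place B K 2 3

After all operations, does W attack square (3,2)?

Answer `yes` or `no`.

Answer: no

Derivation:
Op 1: place WR@(1,1)
Op 2: remove (1,1)
Op 3: place WQ@(0,4)
Op 4: place WB@(4,0)
Op 5: place BK@(2,3)
Per-piece attacks for W:
  WQ@(0,4): attacks (0,3) (0,2) (0,1) (0,0) (1,4) (2,4) (3,4) (4,4) (1,3) (2,2) (3,1) (4,0) [ray(1,-1) blocked at (4,0)]
  WB@(4,0): attacks (3,1) (2,2) (1,3) (0,4) [ray(-1,1) blocked at (0,4)]
W attacks (3,2): no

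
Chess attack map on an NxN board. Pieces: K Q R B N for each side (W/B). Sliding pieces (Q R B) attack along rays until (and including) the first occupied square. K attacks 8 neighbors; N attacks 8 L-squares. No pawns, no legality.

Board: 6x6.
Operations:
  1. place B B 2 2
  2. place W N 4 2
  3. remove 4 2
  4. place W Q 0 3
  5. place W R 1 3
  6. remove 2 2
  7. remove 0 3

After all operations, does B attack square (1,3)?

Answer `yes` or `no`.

Op 1: place BB@(2,2)
Op 2: place WN@(4,2)
Op 3: remove (4,2)
Op 4: place WQ@(0,3)
Op 5: place WR@(1,3)
Op 6: remove (2,2)
Op 7: remove (0,3)
Per-piece attacks for B:
B attacks (1,3): no

Answer: no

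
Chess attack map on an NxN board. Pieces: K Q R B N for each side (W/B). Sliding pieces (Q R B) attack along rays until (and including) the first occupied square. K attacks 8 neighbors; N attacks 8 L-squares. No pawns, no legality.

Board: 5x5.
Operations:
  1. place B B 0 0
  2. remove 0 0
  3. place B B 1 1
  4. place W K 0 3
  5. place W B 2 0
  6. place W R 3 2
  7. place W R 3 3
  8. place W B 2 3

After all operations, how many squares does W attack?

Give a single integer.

Op 1: place BB@(0,0)
Op 2: remove (0,0)
Op 3: place BB@(1,1)
Op 4: place WK@(0,3)
Op 5: place WB@(2,0)
Op 6: place WR@(3,2)
Op 7: place WR@(3,3)
Op 8: place WB@(2,3)
Per-piece attacks for W:
  WK@(0,3): attacks (0,4) (0,2) (1,3) (1,4) (1,2)
  WB@(2,0): attacks (3,1) (4,2) (1,1) [ray(-1,1) blocked at (1,1)]
  WB@(2,3): attacks (3,4) (3,2) (1,4) (1,2) (0,1) [ray(1,-1) blocked at (3,2)]
  WR@(3,2): attacks (3,3) (3,1) (3,0) (4,2) (2,2) (1,2) (0,2) [ray(0,1) blocked at (3,3)]
  WR@(3,3): attacks (3,4) (3,2) (4,3) (2,3) [ray(0,-1) blocked at (3,2); ray(-1,0) blocked at (2,3)]
Union (16 distinct): (0,1) (0,2) (0,4) (1,1) (1,2) (1,3) (1,4) (2,2) (2,3) (3,0) (3,1) (3,2) (3,3) (3,4) (4,2) (4,3)

Answer: 16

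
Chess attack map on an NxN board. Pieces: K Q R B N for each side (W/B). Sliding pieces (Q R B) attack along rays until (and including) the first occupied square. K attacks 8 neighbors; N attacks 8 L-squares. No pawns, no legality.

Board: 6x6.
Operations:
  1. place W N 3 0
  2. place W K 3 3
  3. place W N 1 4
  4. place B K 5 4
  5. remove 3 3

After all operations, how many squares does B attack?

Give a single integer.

Answer: 5

Derivation:
Op 1: place WN@(3,0)
Op 2: place WK@(3,3)
Op 3: place WN@(1,4)
Op 4: place BK@(5,4)
Op 5: remove (3,3)
Per-piece attacks for B:
  BK@(5,4): attacks (5,5) (5,3) (4,4) (4,5) (4,3)
Union (5 distinct): (4,3) (4,4) (4,5) (5,3) (5,5)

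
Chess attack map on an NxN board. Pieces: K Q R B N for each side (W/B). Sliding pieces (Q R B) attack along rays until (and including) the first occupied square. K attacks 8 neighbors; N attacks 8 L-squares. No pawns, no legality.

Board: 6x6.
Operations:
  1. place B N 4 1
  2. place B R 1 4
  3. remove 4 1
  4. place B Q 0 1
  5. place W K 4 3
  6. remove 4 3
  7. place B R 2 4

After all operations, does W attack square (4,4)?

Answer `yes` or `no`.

Answer: no

Derivation:
Op 1: place BN@(4,1)
Op 2: place BR@(1,4)
Op 3: remove (4,1)
Op 4: place BQ@(0,1)
Op 5: place WK@(4,3)
Op 6: remove (4,3)
Op 7: place BR@(2,4)
Per-piece attacks for W:
W attacks (4,4): no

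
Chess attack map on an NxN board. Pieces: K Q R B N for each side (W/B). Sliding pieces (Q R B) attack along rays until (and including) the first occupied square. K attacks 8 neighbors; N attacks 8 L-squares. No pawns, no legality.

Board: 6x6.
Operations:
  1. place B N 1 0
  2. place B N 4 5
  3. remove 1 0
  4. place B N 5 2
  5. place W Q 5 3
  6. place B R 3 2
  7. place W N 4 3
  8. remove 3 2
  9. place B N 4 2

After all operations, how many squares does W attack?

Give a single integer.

Answer: 11

Derivation:
Op 1: place BN@(1,0)
Op 2: place BN@(4,5)
Op 3: remove (1,0)
Op 4: place BN@(5,2)
Op 5: place WQ@(5,3)
Op 6: place BR@(3,2)
Op 7: place WN@(4,3)
Op 8: remove (3,2)
Op 9: place BN@(4,2)
Per-piece attacks for W:
  WN@(4,3): attacks (5,5) (3,5) (2,4) (5,1) (3,1) (2,2)
  WQ@(5,3): attacks (5,4) (5,5) (5,2) (4,3) (4,4) (3,5) (4,2) [ray(0,-1) blocked at (5,2); ray(-1,0) blocked at (4,3); ray(-1,-1) blocked at (4,2)]
Union (11 distinct): (2,2) (2,4) (3,1) (3,5) (4,2) (4,3) (4,4) (5,1) (5,2) (5,4) (5,5)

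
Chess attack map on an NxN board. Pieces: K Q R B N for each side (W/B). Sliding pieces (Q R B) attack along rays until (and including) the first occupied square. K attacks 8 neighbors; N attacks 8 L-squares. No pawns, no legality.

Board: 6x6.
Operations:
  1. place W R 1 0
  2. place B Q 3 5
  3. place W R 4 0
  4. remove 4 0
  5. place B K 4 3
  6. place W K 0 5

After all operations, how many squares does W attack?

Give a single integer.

Op 1: place WR@(1,0)
Op 2: place BQ@(3,5)
Op 3: place WR@(4,0)
Op 4: remove (4,0)
Op 5: place BK@(4,3)
Op 6: place WK@(0,5)
Per-piece attacks for W:
  WK@(0,5): attacks (0,4) (1,5) (1,4)
  WR@(1,0): attacks (1,1) (1,2) (1,3) (1,4) (1,5) (2,0) (3,0) (4,0) (5,0) (0,0)
Union (11 distinct): (0,0) (0,4) (1,1) (1,2) (1,3) (1,4) (1,5) (2,0) (3,0) (4,0) (5,0)

Answer: 11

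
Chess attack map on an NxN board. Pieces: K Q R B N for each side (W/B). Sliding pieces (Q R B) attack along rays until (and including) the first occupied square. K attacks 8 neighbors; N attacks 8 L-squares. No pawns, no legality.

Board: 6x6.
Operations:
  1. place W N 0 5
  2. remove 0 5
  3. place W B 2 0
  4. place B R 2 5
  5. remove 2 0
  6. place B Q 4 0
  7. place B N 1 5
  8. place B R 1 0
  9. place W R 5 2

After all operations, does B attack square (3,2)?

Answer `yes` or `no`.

Answer: no

Derivation:
Op 1: place WN@(0,5)
Op 2: remove (0,5)
Op 3: place WB@(2,0)
Op 4: place BR@(2,5)
Op 5: remove (2,0)
Op 6: place BQ@(4,0)
Op 7: place BN@(1,5)
Op 8: place BR@(1,0)
Op 9: place WR@(5,2)
Per-piece attacks for B:
  BR@(1,0): attacks (1,1) (1,2) (1,3) (1,4) (1,5) (2,0) (3,0) (4,0) (0,0) [ray(0,1) blocked at (1,5); ray(1,0) blocked at (4,0)]
  BN@(1,5): attacks (2,3) (3,4) (0,3)
  BR@(2,5): attacks (2,4) (2,3) (2,2) (2,1) (2,0) (3,5) (4,5) (5,5) (1,5) [ray(-1,0) blocked at (1,5)]
  BQ@(4,0): attacks (4,1) (4,2) (4,3) (4,4) (4,5) (5,0) (3,0) (2,0) (1,0) (5,1) (3,1) (2,2) (1,3) (0,4) [ray(-1,0) blocked at (1,0)]
B attacks (3,2): no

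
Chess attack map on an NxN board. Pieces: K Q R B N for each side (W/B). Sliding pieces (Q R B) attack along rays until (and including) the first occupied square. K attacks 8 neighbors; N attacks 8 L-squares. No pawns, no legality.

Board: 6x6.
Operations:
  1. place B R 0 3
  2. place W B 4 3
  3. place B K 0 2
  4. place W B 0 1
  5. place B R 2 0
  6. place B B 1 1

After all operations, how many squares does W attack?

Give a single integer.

Answer: 10

Derivation:
Op 1: place BR@(0,3)
Op 2: place WB@(4,3)
Op 3: place BK@(0,2)
Op 4: place WB@(0,1)
Op 5: place BR@(2,0)
Op 6: place BB@(1,1)
Per-piece attacks for W:
  WB@(0,1): attacks (1,2) (2,3) (3,4) (4,5) (1,0)
  WB@(4,3): attacks (5,4) (5,2) (3,4) (2,5) (3,2) (2,1) (1,0)
Union (10 distinct): (1,0) (1,2) (2,1) (2,3) (2,5) (3,2) (3,4) (4,5) (5,2) (5,4)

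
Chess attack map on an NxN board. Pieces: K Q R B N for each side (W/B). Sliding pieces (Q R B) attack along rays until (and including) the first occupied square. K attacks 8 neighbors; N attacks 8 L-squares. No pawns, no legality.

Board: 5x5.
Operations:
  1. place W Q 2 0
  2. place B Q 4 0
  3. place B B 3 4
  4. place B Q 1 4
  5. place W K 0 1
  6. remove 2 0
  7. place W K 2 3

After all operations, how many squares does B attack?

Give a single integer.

Answer: 18

Derivation:
Op 1: place WQ@(2,0)
Op 2: place BQ@(4,0)
Op 3: place BB@(3,4)
Op 4: place BQ@(1,4)
Op 5: place WK@(0,1)
Op 6: remove (2,0)
Op 7: place WK@(2,3)
Per-piece attacks for B:
  BQ@(1,4): attacks (1,3) (1,2) (1,1) (1,0) (2,4) (3,4) (0,4) (2,3) (0,3) [ray(1,0) blocked at (3,4); ray(1,-1) blocked at (2,3)]
  BB@(3,4): attacks (4,3) (2,3) [ray(-1,-1) blocked at (2,3)]
  BQ@(4,0): attacks (4,1) (4,2) (4,3) (4,4) (3,0) (2,0) (1,0) (0,0) (3,1) (2,2) (1,3) (0,4)
Union (18 distinct): (0,0) (0,3) (0,4) (1,0) (1,1) (1,2) (1,3) (2,0) (2,2) (2,3) (2,4) (3,0) (3,1) (3,4) (4,1) (4,2) (4,3) (4,4)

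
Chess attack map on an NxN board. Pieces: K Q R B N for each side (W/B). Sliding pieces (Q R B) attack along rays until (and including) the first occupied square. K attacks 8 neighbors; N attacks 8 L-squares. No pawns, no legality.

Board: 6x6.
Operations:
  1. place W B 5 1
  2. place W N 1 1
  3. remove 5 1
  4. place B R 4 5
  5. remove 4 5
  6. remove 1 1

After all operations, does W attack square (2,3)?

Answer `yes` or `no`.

Answer: no

Derivation:
Op 1: place WB@(5,1)
Op 2: place WN@(1,1)
Op 3: remove (5,1)
Op 4: place BR@(4,5)
Op 5: remove (4,5)
Op 6: remove (1,1)
Per-piece attacks for W:
W attacks (2,3): no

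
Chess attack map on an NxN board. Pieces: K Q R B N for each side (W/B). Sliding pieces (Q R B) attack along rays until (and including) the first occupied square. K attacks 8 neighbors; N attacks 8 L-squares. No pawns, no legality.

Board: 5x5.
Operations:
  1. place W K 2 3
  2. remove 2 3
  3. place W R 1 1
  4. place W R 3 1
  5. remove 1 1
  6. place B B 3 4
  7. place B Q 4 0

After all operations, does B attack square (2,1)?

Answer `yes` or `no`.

Answer: no

Derivation:
Op 1: place WK@(2,3)
Op 2: remove (2,3)
Op 3: place WR@(1,1)
Op 4: place WR@(3,1)
Op 5: remove (1,1)
Op 6: place BB@(3,4)
Op 7: place BQ@(4,0)
Per-piece attacks for B:
  BB@(3,4): attacks (4,3) (2,3) (1,2) (0,1)
  BQ@(4,0): attacks (4,1) (4,2) (4,3) (4,4) (3,0) (2,0) (1,0) (0,0) (3,1) [ray(-1,1) blocked at (3,1)]
B attacks (2,1): no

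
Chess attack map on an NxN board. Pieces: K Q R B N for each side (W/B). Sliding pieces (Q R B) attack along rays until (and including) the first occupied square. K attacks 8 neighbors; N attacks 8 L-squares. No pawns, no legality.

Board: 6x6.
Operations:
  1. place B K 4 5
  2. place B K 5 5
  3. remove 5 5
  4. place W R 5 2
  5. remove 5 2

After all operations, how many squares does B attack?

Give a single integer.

Op 1: place BK@(4,5)
Op 2: place BK@(5,5)
Op 3: remove (5,5)
Op 4: place WR@(5,2)
Op 5: remove (5,2)
Per-piece attacks for B:
  BK@(4,5): attacks (4,4) (5,5) (3,5) (5,4) (3,4)
Union (5 distinct): (3,4) (3,5) (4,4) (5,4) (5,5)

Answer: 5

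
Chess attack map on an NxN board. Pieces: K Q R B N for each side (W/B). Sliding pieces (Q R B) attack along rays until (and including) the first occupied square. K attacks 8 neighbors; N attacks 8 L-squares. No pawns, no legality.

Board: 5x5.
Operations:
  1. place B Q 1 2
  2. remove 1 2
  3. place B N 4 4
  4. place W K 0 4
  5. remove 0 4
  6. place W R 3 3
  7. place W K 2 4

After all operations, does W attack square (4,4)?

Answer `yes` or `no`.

Op 1: place BQ@(1,2)
Op 2: remove (1,2)
Op 3: place BN@(4,4)
Op 4: place WK@(0,4)
Op 5: remove (0,4)
Op 6: place WR@(3,3)
Op 7: place WK@(2,4)
Per-piece attacks for W:
  WK@(2,4): attacks (2,3) (3,4) (1,4) (3,3) (1,3)
  WR@(3,3): attacks (3,4) (3,2) (3,1) (3,0) (4,3) (2,3) (1,3) (0,3)
W attacks (4,4): no

Answer: no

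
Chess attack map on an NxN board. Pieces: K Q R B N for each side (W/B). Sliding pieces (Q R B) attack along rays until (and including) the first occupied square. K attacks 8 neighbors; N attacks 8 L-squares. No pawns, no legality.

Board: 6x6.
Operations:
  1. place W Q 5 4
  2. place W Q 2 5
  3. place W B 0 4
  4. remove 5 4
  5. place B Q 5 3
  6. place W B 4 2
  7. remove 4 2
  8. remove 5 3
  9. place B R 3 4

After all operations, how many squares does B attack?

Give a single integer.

Answer: 10

Derivation:
Op 1: place WQ@(5,4)
Op 2: place WQ@(2,5)
Op 3: place WB@(0,4)
Op 4: remove (5,4)
Op 5: place BQ@(5,3)
Op 6: place WB@(4,2)
Op 7: remove (4,2)
Op 8: remove (5,3)
Op 9: place BR@(3,4)
Per-piece attacks for B:
  BR@(3,4): attacks (3,5) (3,3) (3,2) (3,1) (3,0) (4,4) (5,4) (2,4) (1,4) (0,4) [ray(-1,0) blocked at (0,4)]
Union (10 distinct): (0,4) (1,4) (2,4) (3,0) (3,1) (3,2) (3,3) (3,5) (4,4) (5,4)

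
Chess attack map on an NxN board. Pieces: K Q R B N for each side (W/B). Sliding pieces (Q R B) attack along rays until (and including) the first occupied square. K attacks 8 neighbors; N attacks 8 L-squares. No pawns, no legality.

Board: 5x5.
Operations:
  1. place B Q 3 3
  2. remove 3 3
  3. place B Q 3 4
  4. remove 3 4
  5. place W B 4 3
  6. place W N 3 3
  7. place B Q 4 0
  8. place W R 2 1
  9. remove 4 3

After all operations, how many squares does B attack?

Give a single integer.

Op 1: place BQ@(3,3)
Op 2: remove (3,3)
Op 3: place BQ@(3,4)
Op 4: remove (3,4)
Op 5: place WB@(4,3)
Op 6: place WN@(3,3)
Op 7: place BQ@(4,0)
Op 8: place WR@(2,1)
Op 9: remove (4,3)
Per-piece attacks for B:
  BQ@(4,0): attacks (4,1) (4,2) (4,3) (4,4) (3,0) (2,0) (1,0) (0,0) (3,1) (2,2) (1,3) (0,4)
Union (12 distinct): (0,0) (0,4) (1,0) (1,3) (2,0) (2,2) (3,0) (3,1) (4,1) (4,2) (4,3) (4,4)

Answer: 12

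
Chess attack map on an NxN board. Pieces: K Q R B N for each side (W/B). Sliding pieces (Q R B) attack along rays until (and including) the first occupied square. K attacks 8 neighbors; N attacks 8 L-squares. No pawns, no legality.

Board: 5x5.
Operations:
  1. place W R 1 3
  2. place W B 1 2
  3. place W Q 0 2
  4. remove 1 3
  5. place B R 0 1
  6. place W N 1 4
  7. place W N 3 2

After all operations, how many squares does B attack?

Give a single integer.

Op 1: place WR@(1,3)
Op 2: place WB@(1,2)
Op 3: place WQ@(0,2)
Op 4: remove (1,3)
Op 5: place BR@(0,1)
Op 6: place WN@(1,4)
Op 7: place WN@(3,2)
Per-piece attacks for B:
  BR@(0,1): attacks (0,2) (0,0) (1,1) (2,1) (3,1) (4,1) [ray(0,1) blocked at (0,2)]
Union (6 distinct): (0,0) (0,2) (1,1) (2,1) (3,1) (4,1)

Answer: 6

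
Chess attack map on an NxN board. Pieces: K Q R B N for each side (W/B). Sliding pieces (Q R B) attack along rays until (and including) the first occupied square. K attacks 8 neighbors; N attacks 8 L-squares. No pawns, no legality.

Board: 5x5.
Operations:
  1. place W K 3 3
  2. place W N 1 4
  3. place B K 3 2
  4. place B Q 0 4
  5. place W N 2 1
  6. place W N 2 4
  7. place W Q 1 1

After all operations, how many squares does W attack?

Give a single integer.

Op 1: place WK@(3,3)
Op 2: place WN@(1,4)
Op 3: place BK@(3,2)
Op 4: place BQ@(0,4)
Op 5: place WN@(2,1)
Op 6: place WN@(2,4)
Op 7: place WQ@(1,1)
Per-piece attacks for W:
  WQ@(1,1): attacks (1,2) (1,3) (1,4) (1,0) (2,1) (0,1) (2,2) (3,3) (2,0) (0,2) (0,0) [ray(0,1) blocked at (1,4); ray(1,0) blocked at (2,1); ray(1,1) blocked at (3,3)]
  WN@(1,4): attacks (2,2) (3,3) (0,2)
  WN@(2,1): attacks (3,3) (4,2) (1,3) (0,2) (4,0) (0,0)
  WN@(2,4): attacks (3,2) (4,3) (1,2) (0,3)
  WK@(3,3): attacks (3,4) (3,2) (4,3) (2,3) (4,4) (4,2) (2,4) (2,2)
Union (20 distinct): (0,0) (0,1) (0,2) (0,3) (1,0) (1,2) (1,3) (1,4) (2,0) (2,1) (2,2) (2,3) (2,4) (3,2) (3,3) (3,4) (4,0) (4,2) (4,3) (4,4)

Answer: 20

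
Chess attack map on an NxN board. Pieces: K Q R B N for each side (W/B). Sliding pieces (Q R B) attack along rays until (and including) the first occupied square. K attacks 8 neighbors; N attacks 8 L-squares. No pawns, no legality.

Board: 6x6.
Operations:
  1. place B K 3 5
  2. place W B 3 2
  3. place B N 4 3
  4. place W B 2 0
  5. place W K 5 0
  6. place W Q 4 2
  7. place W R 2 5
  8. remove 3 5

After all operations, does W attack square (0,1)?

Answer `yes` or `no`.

Answer: no

Derivation:
Op 1: place BK@(3,5)
Op 2: place WB@(3,2)
Op 3: place BN@(4,3)
Op 4: place WB@(2,0)
Op 5: place WK@(5,0)
Op 6: place WQ@(4,2)
Op 7: place WR@(2,5)
Op 8: remove (3,5)
Per-piece attacks for W:
  WB@(2,0): attacks (3,1) (4,2) (1,1) (0,2) [ray(1,1) blocked at (4,2)]
  WR@(2,5): attacks (2,4) (2,3) (2,2) (2,1) (2,0) (3,5) (4,5) (5,5) (1,5) (0,5) [ray(0,-1) blocked at (2,0)]
  WB@(3,2): attacks (4,3) (4,1) (5,0) (2,3) (1,4) (0,5) (2,1) (1,0) [ray(1,1) blocked at (4,3); ray(1,-1) blocked at (5,0)]
  WQ@(4,2): attacks (4,3) (4,1) (4,0) (5,2) (3,2) (5,3) (5,1) (3,3) (2,4) (1,5) (3,1) (2,0) [ray(0,1) blocked at (4,3); ray(-1,0) blocked at (3,2); ray(-1,-1) blocked at (2,0)]
  WK@(5,0): attacks (5,1) (4,0) (4,1)
W attacks (0,1): no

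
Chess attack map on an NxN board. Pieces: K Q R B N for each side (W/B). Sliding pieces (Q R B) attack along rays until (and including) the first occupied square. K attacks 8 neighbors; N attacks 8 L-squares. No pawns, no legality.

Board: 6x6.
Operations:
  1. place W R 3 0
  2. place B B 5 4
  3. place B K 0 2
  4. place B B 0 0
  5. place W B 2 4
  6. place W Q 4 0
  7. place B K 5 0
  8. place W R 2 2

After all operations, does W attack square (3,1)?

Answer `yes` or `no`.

Answer: yes

Derivation:
Op 1: place WR@(3,0)
Op 2: place BB@(5,4)
Op 3: place BK@(0,2)
Op 4: place BB@(0,0)
Op 5: place WB@(2,4)
Op 6: place WQ@(4,0)
Op 7: place BK@(5,0)
Op 8: place WR@(2,2)
Per-piece attacks for W:
  WR@(2,2): attacks (2,3) (2,4) (2,1) (2,0) (3,2) (4,2) (5,2) (1,2) (0,2) [ray(0,1) blocked at (2,4); ray(-1,0) blocked at (0,2)]
  WB@(2,4): attacks (3,5) (3,3) (4,2) (5,1) (1,5) (1,3) (0,2) [ray(-1,-1) blocked at (0,2)]
  WR@(3,0): attacks (3,1) (3,2) (3,3) (3,4) (3,5) (4,0) (2,0) (1,0) (0,0) [ray(1,0) blocked at (4,0); ray(-1,0) blocked at (0,0)]
  WQ@(4,0): attacks (4,1) (4,2) (4,3) (4,4) (4,5) (5,0) (3,0) (5,1) (3,1) (2,2) [ray(1,0) blocked at (5,0); ray(-1,0) blocked at (3,0); ray(-1,1) blocked at (2,2)]
W attacks (3,1): yes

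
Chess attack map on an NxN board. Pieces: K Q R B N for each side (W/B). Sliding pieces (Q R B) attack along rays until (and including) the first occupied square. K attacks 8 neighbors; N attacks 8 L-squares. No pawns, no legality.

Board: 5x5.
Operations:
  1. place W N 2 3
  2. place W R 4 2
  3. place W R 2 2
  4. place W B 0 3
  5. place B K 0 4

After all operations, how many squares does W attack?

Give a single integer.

Answer: 17

Derivation:
Op 1: place WN@(2,3)
Op 2: place WR@(4,2)
Op 3: place WR@(2,2)
Op 4: place WB@(0,3)
Op 5: place BK@(0,4)
Per-piece attacks for W:
  WB@(0,3): attacks (1,4) (1,2) (2,1) (3,0)
  WR@(2,2): attacks (2,3) (2,1) (2,0) (3,2) (4,2) (1,2) (0,2) [ray(0,1) blocked at (2,3); ray(1,0) blocked at (4,2)]
  WN@(2,3): attacks (4,4) (0,4) (3,1) (4,2) (1,1) (0,2)
  WR@(4,2): attacks (4,3) (4,4) (4,1) (4,0) (3,2) (2,2) [ray(-1,0) blocked at (2,2)]
Union (17 distinct): (0,2) (0,4) (1,1) (1,2) (1,4) (2,0) (2,1) (2,2) (2,3) (3,0) (3,1) (3,2) (4,0) (4,1) (4,2) (4,3) (4,4)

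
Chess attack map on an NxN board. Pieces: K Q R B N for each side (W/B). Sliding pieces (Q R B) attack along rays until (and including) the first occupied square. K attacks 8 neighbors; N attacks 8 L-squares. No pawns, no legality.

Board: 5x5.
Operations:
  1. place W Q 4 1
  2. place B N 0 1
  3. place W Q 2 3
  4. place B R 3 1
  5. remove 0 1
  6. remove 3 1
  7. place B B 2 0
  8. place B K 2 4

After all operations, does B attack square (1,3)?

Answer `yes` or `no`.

Op 1: place WQ@(4,1)
Op 2: place BN@(0,1)
Op 3: place WQ@(2,3)
Op 4: place BR@(3,1)
Op 5: remove (0,1)
Op 6: remove (3,1)
Op 7: place BB@(2,0)
Op 8: place BK@(2,4)
Per-piece attacks for B:
  BB@(2,0): attacks (3,1) (4,2) (1,1) (0,2)
  BK@(2,4): attacks (2,3) (3,4) (1,4) (3,3) (1,3)
B attacks (1,3): yes

Answer: yes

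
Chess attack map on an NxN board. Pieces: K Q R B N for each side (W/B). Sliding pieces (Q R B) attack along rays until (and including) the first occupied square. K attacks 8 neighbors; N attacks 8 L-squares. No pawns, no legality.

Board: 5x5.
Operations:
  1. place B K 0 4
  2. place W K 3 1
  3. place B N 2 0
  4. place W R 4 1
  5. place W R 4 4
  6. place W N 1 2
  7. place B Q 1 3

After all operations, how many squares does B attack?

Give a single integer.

Answer: 15

Derivation:
Op 1: place BK@(0,4)
Op 2: place WK@(3,1)
Op 3: place BN@(2,0)
Op 4: place WR@(4,1)
Op 5: place WR@(4,4)
Op 6: place WN@(1,2)
Op 7: place BQ@(1,3)
Per-piece attacks for B:
  BK@(0,4): attacks (0,3) (1,4) (1,3)
  BQ@(1,3): attacks (1,4) (1,2) (2,3) (3,3) (4,3) (0,3) (2,4) (2,2) (3,1) (0,4) (0,2) [ray(0,-1) blocked at (1,2); ray(1,-1) blocked at (3,1); ray(-1,1) blocked at (0,4)]
  BN@(2,0): attacks (3,2) (4,1) (1,2) (0,1)
Union (15 distinct): (0,1) (0,2) (0,3) (0,4) (1,2) (1,3) (1,4) (2,2) (2,3) (2,4) (3,1) (3,2) (3,3) (4,1) (4,3)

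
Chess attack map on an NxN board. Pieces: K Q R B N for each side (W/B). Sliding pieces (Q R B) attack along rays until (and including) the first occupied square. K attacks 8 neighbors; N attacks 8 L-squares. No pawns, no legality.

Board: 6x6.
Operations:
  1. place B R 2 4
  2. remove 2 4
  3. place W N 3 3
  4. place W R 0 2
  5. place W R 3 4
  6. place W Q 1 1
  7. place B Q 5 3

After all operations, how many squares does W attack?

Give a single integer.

Op 1: place BR@(2,4)
Op 2: remove (2,4)
Op 3: place WN@(3,3)
Op 4: place WR@(0,2)
Op 5: place WR@(3,4)
Op 6: place WQ@(1,1)
Op 7: place BQ@(5,3)
Per-piece attacks for W:
  WR@(0,2): attacks (0,3) (0,4) (0,5) (0,1) (0,0) (1,2) (2,2) (3,2) (4,2) (5,2)
  WQ@(1,1): attacks (1,2) (1,3) (1,4) (1,5) (1,0) (2,1) (3,1) (4,1) (5,1) (0,1) (2,2) (3,3) (2,0) (0,2) (0,0) [ray(1,1) blocked at (3,3); ray(-1,1) blocked at (0,2)]
  WN@(3,3): attacks (4,5) (5,4) (2,5) (1,4) (4,1) (5,2) (2,1) (1,2)
  WR@(3,4): attacks (3,5) (3,3) (4,4) (5,4) (2,4) (1,4) (0,4) [ray(0,-1) blocked at (3,3)]
Union (27 distinct): (0,0) (0,1) (0,2) (0,3) (0,4) (0,5) (1,0) (1,2) (1,3) (1,4) (1,5) (2,0) (2,1) (2,2) (2,4) (2,5) (3,1) (3,2) (3,3) (3,5) (4,1) (4,2) (4,4) (4,5) (5,1) (5,2) (5,4)

Answer: 27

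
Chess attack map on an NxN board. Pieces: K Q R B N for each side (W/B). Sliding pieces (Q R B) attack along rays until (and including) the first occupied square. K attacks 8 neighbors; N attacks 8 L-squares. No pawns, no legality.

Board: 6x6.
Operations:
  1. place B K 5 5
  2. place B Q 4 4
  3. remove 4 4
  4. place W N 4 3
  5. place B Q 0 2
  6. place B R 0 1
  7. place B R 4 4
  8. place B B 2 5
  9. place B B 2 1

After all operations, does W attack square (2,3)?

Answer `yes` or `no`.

Op 1: place BK@(5,5)
Op 2: place BQ@(4,4)
Op 3: remove (4,4)
Op 4: place WN@(4,3)
Op 5: place BQ@(0,2)
Op 6: place BR@(0,1)
Op 7: place BR@(4,4)
Op 8: place BB@(2,5)
Op 9: place BB@(2,1)
Per-piece attacks for W:
  WN@(4,3): attacks (5,5) (3,5) (2,4) (5,1) (3,1) (2,2)
W attacks (2,3): no

Answer: no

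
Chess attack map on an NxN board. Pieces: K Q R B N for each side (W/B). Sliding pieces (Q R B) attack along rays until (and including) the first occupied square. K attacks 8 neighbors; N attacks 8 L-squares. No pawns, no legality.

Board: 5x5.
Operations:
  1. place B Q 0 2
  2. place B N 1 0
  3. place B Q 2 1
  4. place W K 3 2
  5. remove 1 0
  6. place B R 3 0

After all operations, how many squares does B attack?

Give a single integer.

Op 1: place BQ@(0,2)
Op 2: place BN@(1,0)
Op 3: place BQ@(2,1)
Op 4: place WK@(3,2)
Op 5: remove (1,0)
Op 6: place BR@(3,0)
Per-piece attacks for B:
  BQ@(0,2): attacks (0,3) (0,4) (0,1) (0,0) (1,2) (2,2) (3,2) (1,3) (2,4) (1,1) (2,0) [ray(1,0) blocked at (3,2)]
  BQ@(2,1): attacks (2,2) (2,3) (2,4) (2,0) (3,1) (4,1) (1,1) (0,1) (3,2) (3,0) (1,2) (0,3) (1,0) [ray(1,1) blocked at (3,2); ray(1,-1) blocked at (3,0)]
  BR@(3,0): attacks (3,1) (3,2) (4,0) (2,0) (1,0) (0,0) [ray(0,1) blocked at (3,2)]
Union (17 distinct): (0,0) (0,1) (0,3) (0,4) (1,0) (1,1) (1,2) (1,3) (2,0) (2,2) (2,3) (2,4) (3,0) (3,1) (3,2) (4,0) (4,1)

Answer: 17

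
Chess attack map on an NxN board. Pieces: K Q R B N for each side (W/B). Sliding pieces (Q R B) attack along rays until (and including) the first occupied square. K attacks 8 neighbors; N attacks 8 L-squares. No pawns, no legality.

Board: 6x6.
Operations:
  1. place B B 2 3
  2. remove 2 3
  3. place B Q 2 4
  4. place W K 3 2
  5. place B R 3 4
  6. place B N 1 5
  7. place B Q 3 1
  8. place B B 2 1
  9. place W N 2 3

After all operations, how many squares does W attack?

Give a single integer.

Answer: 14

Derivation:
Op 1: place BB@(2,3)
Op 2: remove (2,3)
Op 3: place BQ@(2,4)
Op 4: place WK@(3,2)
Op 5: place BR@(3,4)
Op 6: place BN@(1,5)
Op 7: place BQ@(3,1)
Op 8: place BB@(2,1)
Op 9: place WN@(2,3)
Per-piece attacks for W:
  WN@(2,3): attacks (3,5) (4,4) (1,5) (0,4) (3,1) (4,2) (1,1) (0,2)
  WK@(3,2): attacks (3,3) (3,1) (4,2) (2,2) (4,3) (4,1) (2,3) (2,1)
Union (14 distinct): (0,2) (0,4) (1,1) (1,5) (2,1) (2,2) (2,3) (3,1) (3,3) (3,5) (4,1) (4,2) (4,3) (4,4)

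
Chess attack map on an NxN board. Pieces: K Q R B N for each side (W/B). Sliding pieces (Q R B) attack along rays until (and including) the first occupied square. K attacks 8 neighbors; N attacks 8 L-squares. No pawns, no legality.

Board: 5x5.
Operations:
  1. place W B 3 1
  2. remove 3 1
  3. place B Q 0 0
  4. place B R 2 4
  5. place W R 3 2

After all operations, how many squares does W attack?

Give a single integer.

Answer: 8

Derivation:
Op 1: place WB@(3,1)
Op 2: remove (3,1)
Op 3: place BQ@(0,0)
Op 4: place BR@(2,4)
Op 5: place WR@(3,2)
Per-piece attacks for W:
  WR@(3,2): attacks (3,3) (3,4) (3,1) (3,0) (4,2) (2,2) (1,2) (0,2)
Union (8 distinct): (0,2) (1,2) (2,2) (3,0) (3,1) (3,3) (3,4) (4,2)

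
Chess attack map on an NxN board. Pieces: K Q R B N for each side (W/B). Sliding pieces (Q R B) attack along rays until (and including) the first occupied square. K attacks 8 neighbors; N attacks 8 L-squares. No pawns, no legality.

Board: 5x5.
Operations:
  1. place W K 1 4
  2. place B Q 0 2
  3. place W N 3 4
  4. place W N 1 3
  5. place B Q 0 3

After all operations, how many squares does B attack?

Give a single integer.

Answer: 15

Derivation:
Op 1: place WK@(1,4)
Op 2: place BQ@(0,2)
Op 3: place WN@(3,4)
Op 4: place WN@(1,3)
Op 5: place BQ@(0,3)
Per-piece attacks for B:
  BQ@(0,2): attacks (0,3) (0,1) (0,0) (1,2) (2,2) (3,2) (4,2) (1,3) (1,1) (2,0) [ray(0,1) blocked at (0,3); ray(1,1) blocked at (1,3)]
  BQ@(0,3): attacks (0,4) (0,2) (1,3) (1,4) (1,2) (2,1) (3,0) [ray(0,-1) blocked at (0,2); ray(1,0) blocked at (1,3); ray(1,1) blocked at (1,4)]
Union (15 distinct): (0,0) (0,1) (0,2) (0,3) (0,4) (1,1) (1,2) (1,3) (1,4) (2,0) (2,1) (2,2) (3,0) (3,2) (4,2)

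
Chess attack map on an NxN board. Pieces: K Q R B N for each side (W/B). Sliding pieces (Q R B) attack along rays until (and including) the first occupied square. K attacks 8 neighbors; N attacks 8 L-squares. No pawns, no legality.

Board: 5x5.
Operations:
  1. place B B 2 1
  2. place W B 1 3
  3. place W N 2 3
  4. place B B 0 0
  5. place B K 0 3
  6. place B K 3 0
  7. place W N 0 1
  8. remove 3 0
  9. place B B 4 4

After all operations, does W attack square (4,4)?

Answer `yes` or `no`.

Answer: yes

Derivation:
Op 1: place BB@(2,1)
Op 2: place WB@(1,3)
Op 3: place WN@(2,3)
Op 4: place BB@(0,0)
Op 5: place BK@(0,3)
Op 6: place BK@(3,0)
Op 7: place WN@(0,1)
Op 8: remove (3,0)
Op 9: place BB@(4,4)
Per-piece attacks for W:
  WN@(0,1): attacks (1,3) (2,2) (2,0)
  WB@(1,3): attacks (2,4) (2,2) (3,1) (4,0) (0,4) (0,2)
  WN@(2,3): attacks (4,4) (0,4) (3,1) (4,2) (1,1) (0,2)
W attacks (4,4): yes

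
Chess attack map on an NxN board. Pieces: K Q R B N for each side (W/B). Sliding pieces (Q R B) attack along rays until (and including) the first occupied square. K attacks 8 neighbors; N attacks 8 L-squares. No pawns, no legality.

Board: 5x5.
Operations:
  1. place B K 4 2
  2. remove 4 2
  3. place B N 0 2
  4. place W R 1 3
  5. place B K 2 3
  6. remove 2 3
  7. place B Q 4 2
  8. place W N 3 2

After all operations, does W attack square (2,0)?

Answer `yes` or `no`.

Answer: yes

Derivation:
Op 1: place BK@(4,2)
Op 2: remove (4,2)
Op 3: place BN@(0,2)
Op 4: place WR@(1,3)
Op 5: place BK@(2,3)
Op 6: remove (2,3)
Op 7: place BQ@(4,2)
Op 8: place WN@(3,2)
Per-piece attacks for W:
  WR@(1,3): attacks (1,4) (1,2) (1,1) (1,0) (2,3) (3,3) (4,3) (0,3)
  WN@(3,2): attacks (4,4) (2,4) (1,3) (4,0) (2,0) (1,1)
W attacks (2,0): yes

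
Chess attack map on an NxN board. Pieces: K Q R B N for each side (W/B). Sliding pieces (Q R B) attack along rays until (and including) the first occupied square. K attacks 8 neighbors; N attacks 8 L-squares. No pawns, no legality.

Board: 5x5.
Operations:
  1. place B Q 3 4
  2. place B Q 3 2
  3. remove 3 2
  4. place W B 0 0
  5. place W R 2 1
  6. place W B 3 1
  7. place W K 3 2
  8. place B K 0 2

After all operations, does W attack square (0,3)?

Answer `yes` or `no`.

Answer: no

Derivation:
Op 1: place BQ@(3,4)
Op 2: place BQ@(3,2)
Op 3: remove (3,2)
Op 4: place WB@(0,0)
Op 5: place WR@(2,1)
Op 6: place WB@(3,1)
Op 7: place WK@(3,2)
Op 8: place BK@(0,2)
Per-piece attacks for W:
  WB@(0,0): attacks (1,1) (2,2) (3,3) (4,4)
  WR@(2,1): attacks (2,2) (2,3) (2,4) (2,0) (3,1) (1,1) (0,1) [ray(1,0) blocked at (3,1)]
  WB@(3,1): attacks (4,2) (4,0) (2,2) (1,3) (0,4) (2,0)
  WK@(3,2): attacks (3,3) (3,1) (4,2) (2,2) (4,3) (4,1) (2,3) (2,1)
W attacks (0,3): no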